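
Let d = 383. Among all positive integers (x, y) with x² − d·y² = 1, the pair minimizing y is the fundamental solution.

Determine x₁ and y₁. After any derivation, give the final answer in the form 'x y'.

d=383: √d = [19; 1,1,3,19,3,1,1,38] (ℓ=8, even), read p_7/q_7
a_0=19:  p_0=19·1+0=19,  q_0=19·0+1=1
…
a_3=3:  p_3=3·39+20=137,  q_3=3·2+1=7
…
a_5=3:  p_5=3·2642+137=8063,  q_5=3·135+7=412
a_6=1:  p_6=1·8063+2642=10705,  q_6=1·412+135=547
a_7=1:  p_7=1·10705+8063=18768,  q_7=1·547+412=959
fundamental: x₁=18768, y₁=959  (since 352237824 − 383·919681 = 1)

18768 959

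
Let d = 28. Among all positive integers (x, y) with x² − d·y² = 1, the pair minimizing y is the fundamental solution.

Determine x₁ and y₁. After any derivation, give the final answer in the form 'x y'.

√28 → a₀=5, period (3,2,3,10); ℓ=4 even so k=3
a_0=5:  p_0=5·1+0=5,  q_0=5·0+1=1
…
a_2=2:  p_2=2·16+5=37,  q_2=2·3+1=7
a_3=3:  p_3=3·37+16=127,  q_3=3·7+3=24
fundamental: x₁=127, y₁=24  (since 16129 − 28·576 = 1)

127 24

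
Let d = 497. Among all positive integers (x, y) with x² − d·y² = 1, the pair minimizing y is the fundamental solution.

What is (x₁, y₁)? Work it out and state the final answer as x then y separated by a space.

[22; 3,2,2,5,6,5,2,2,3,44] for √497; ℓ=10 ⇒ convergent index 9
i=0: a=22 ⇒ p=22, q=1
…
i=3: a=2 ⇒ p=379, q=17
…
i=8: a=2 ⇒ p=352750, q=15823
i=9: a=3 ⇒ p=1201887, q=53912
→ (1201887, 53912).  Check: 1201887²=1444532360769, 497·53912²=1444532360768, difference 1.

1201887 53912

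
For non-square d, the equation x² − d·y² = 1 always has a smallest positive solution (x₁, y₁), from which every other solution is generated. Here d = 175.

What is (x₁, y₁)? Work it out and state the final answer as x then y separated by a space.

[13; 4,2,1,2,4,26] for √175; ℓ=6 ⇒ convergent index 5
i=0: a=13 ⇒ p=13, q=1
i=1: a=4 ⇒ p=53, q=4
i=2: a=2 ⇒ p=119, q=9
i=3: a=1 ⇒ p=172, q=13
i=4: a=2 ⇒ p=463, q=35
i=5: a=4 ⇒ p=2024, q=153
fundamental: x₁=2024, y₁=153  (since 4096576 − 175·23409 = 1)

2024 153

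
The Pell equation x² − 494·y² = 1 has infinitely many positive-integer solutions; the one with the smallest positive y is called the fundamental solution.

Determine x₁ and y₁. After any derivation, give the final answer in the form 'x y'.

73035 3286

√494 → a₀=22, period (4,2,2,1,2,1,2,2,4,44); ℓ=10 even so k=9
k=0  a_k=22  p_k/q_k = 22/1
…
k=3  a_k=2  p_k/q_k = 489/22
k=4  a_k=1  p_k/q_k = 689/31
k=5  a_k=2  p_k/q_k = 1867/84
k=6  a_k=1  p_k/q_k = 2556/115
k=7  a_k=2  p_k/q_k = 6979/314
k=8  a_k=2  p_k/q_k = 16514/743
k=9  a_k=4  p_k/q_k = 73035/3286
→ (73035, 3286).  Check: 73035²=5334111225, 494·3286²=5334111224, difference 1.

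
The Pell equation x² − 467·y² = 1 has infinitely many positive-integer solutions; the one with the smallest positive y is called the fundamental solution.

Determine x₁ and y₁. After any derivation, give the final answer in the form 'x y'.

√467 = [21; 1,1,1,1,3,…,1,1,42, …], period ℓ=14 (even) → k=13
i=0: a=21 ⇒ p=21, q=1
…
i=2: a=1 ⇒ p=43, q=2
…
i=4: a=1 ⇒ p=108, q=5
i=5: a=3 ⇒ p=389, q=18
i=6: a=3 ⇒ p=1275, q=59
i=7: a=21 ⇒ p=27164, q=1257
…
i=12: a=1 ⇒ p=991929, q=45901
i=13: a=1 ⇒ p=1625626, q=75225
→ (1625626, 75225).  Check: 1625626²=2642659891876, 467·75225²=2642659891875, difference 1.

1625626 75225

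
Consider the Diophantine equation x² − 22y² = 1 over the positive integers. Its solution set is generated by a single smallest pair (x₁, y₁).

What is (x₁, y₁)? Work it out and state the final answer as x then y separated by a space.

d=22: √d = [4; 1,2,4,2,1,8] (ℓ=6, even), read p_5/q_5
step 0: (4, 1)  from 4·(1,0) + (0,1)
step 1: (5, 1)  from 1·(4,1) + (1,0)
…
step 3: (61, 13)  from 4·(14,3) + (5,1)
step 4: (136, 29)  from 2·(61,13) + (14,3)
step 5: (197, 42)  from 1·(136,29) + (61,13)
→ (197, 42).  Check: 197²=38809, 22·42²=38808, difference 1.

197 42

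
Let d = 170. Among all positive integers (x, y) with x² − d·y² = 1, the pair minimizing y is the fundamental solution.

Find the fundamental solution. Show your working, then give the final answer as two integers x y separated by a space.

√170 = [13; 26, …], period ℓ=1 (odd) → k=1
a_0=13:  p_0=13·1+0=13,  q_0=13·0+1=1
a_1=26:  p_1=26·13+1=339,  q_1=26·1+0=26
fundamental: x₁=339, y₁=26  (since 114921 − 170·676 = 1)

339 26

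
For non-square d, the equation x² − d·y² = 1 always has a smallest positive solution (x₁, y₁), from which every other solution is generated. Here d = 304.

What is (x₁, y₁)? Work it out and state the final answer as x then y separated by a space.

√304 → a₀=17, period (2,3,2,1,1,1,1,1,2,3,2,34); ℓ=12 even so k=11
k=0  a_k=17  p_k/q_k = 17/1
…
k=2  a_k=3  p_k/q_k = 122/7
k=3  a_k=2  p_k/q_k = 279/16
…
k=10  a_k=3  p_k/q_k = 25177/1444
k=11  a_k=2  p_k/q_k = 57799/3315
→ (57799, 3315).  Check: 57799²=3340724401, 304·3315²=3340724400, difference 1.

57799 3315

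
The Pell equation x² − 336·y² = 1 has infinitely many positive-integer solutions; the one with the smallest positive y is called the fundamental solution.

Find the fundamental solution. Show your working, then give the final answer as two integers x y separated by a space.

55 3

[18; 3,36] for √336; ℓ=2 ⇒ convergent index 1
i=0: a=18 ⇒ p=18, q=1
i=1: a=3 ⇒ p=55, q=3
→ (55, 3).  Check: 55²=3025, 336·3²=3024, difference 1.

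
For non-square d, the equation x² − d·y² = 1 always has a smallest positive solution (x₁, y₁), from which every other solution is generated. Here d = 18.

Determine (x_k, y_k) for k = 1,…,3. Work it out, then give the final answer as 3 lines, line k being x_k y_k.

17 4
577 136
19601 4620

√18 → a₀=4, period (4,8); ℓ=2 even so k=1
a_0=4:  p_0=4·1+0=4,  q_0=4·0+1=1
a_1=4:  p_1=4·4+1=17,  q_1=4·1+0=4
→ (17, 4).  Check: 17²=289, 18·4²=288, difference 1.
(17+4√18)^2 = 577 + 136√18
(17+4√18)^3 = 19601 + 4620√18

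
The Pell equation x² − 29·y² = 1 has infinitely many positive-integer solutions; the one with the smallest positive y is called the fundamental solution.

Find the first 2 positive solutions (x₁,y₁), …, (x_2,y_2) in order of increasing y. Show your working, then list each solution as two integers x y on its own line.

[5; 2,1,1,2,10] for √29; ℓ=5 ⇒ convergent index 9
step 0: (5, 1)  from 5·(1,0) + (0,1)
step 1: (11, 2)  from 2·(5,1) + (1,0)
step 2: (16, 3)  from 1·(11,2) + (5,1)
step 3: (27, 5)  from 1·(16,3) + (11,2)
…
step 5: (727, 135)  from 10·(70,13) + (27,5)
step 6: (1524, 283)  from 2·(727,135) + (70,13)
step 7: (2251, 418)  from 1·(1524,283) + (727,135)
step 8: (3775, 701)  from 1·(2251,418) + (1524,283)
step 9: (9801, 1820)  from 2·(3775,701) + (2251,418)
→ (9801, 1820).  Check: 9801²=96059601, 29·1820²=96059600, difference 1.
(9801+1820√29)^2 = 192119201 + 35675640√29

9801 1820
192119201 35675640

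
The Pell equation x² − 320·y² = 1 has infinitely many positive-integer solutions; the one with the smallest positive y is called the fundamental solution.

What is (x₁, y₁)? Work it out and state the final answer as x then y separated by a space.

161 9

√320 → a₀=17, period (1,7,1,34); ℓ=4 even so k=3
i=0: a=17 ⇒ p=17, q=1
…
i=2: a=7 ⇒ p=143, q=8
i=3: a=1 ⇒ p=161, q=9
→ (161, 9).  Check: 161²=25921, 320·9²=25920, difference 1.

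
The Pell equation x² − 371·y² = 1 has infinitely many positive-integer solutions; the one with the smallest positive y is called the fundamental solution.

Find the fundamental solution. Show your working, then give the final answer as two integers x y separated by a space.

1695 88

√371 = [19; 3,1,4,1,3,38, …], period ℓ=6 (even) → k=5
i=0: a=19 ⇒ p=19, q=1
i=1: a=3 ⇒ p=58, q=3
i=2: a=1 ⇒ p=77, q=4
…
i=4: a=1 ⇒ p=443, q=23
i=5: a=3 ⇒ p=1695, q=88
fundamental: x₁=1695, y₁=88  (since 2873025 − 371·7744 = 1)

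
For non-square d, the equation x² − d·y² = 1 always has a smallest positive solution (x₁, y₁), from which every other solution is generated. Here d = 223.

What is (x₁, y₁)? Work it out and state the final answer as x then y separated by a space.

d=223: √d = [14; 1,13,1,28] (ℓ=4, even), read p_3/q_3
step 0: (14, 1)  from 14·(1,0) + (0,1)
step 1: (15, 1)  from 1·(14,1) + (1,0)
step 2: (209, 14)  from 13·(15,1) + (14,1)
step 3: (224, 15)  from 1·(209,14) + (15,1)
→ (224, 15).  Check: 224²=50176, 223·15²=50175, difference 1.

224 15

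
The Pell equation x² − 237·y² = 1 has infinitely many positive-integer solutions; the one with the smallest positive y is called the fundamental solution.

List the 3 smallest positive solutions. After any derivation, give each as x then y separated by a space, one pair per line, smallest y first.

228151 14820
104105757601 6762395640
47503665404623351 3085694655308460

[15; 2,1,1,7,10,7,1,1,2,30] for √237; ℓ=10 ⇒ convergent index 9
a_0=15:  p_0=15·1+0=15,  q_0=15·0+1=1
a_1=2:  p_1=2·15+1=31,  q_1=2·1+0=2
a_2=1:  p_2=1·31+15=46,  q_2=1·2+1=3
a_3=1:  p_3=1·46+31=77,  q_3=1·3+2=5
a_4=7:  p_4=7·77+46=585,  q_4=7·5+3=38
a_5=10:  p_5=10·585+77=5927,  q_5=10·38+5=385
…
a_7=1:  p_7=1·42074+5927=48001,  q_7=1·2733+385=3118
a_8=1:  p_8=1·48001+42074=90075,  q_8=1·3118+2733=5851
a_9=2:  p_9=2·90075+48001=228151,  q_9=2·5851+3118=14820
(x₁, y₁) = (228151, 14820);  228151² − 237·14820² = 1 ✓
n=2: (228151,14820)∘(228151,14820) = (228151·228151+237·14820·14820, 228151·14820+14820·228151) = (104105757601,6762395640)
n=3: (104105757601,6762395640)∘(228151,14820) = (228151·104105757601+237·14820·6762395640, 228151·6762395640+14820·104105757601) = (47503665404623351,3085694655308460)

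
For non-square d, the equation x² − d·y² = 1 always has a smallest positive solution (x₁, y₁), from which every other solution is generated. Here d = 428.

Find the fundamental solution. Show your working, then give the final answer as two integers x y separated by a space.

1850887 89466

√428 → a₀=20, period (1,2,4,1,5,10,5,1,4,2,1,40); ℓ=12 even so k=11
i=0: a=20 ⇒ p=20, q=1
…
i=2: a=2 ⇒ p=62, q=3
…
i=10: a=2 ⇒ p=1273708, q=61567
i=11: a=1 ⇒ p=1850887, q=89466
→ (1850887, 89466).  Check: 1850887²=3425782686769, 428·89466²=3425782686768, difference 1.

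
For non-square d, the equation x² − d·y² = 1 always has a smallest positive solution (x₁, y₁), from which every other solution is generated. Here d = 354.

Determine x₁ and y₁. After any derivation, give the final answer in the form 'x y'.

258065 13716

√354 = [18; 1,4,2,2,18,2,2,4,1,36, …], period ℓ=10 (even) → k=9
a_0=18:  p_0=18·1+0=18,  q_0=18·0+1=1
a_1=1:  p_1=1·18+1=19,  q_1=1·1+0=1
a_2=4:  p_2=4·19+18=94,  q_2=4·1+1=5
a_3=2:  p_3=2·94+19=207,  q_3=2·5+1=11
a_4=2:  p_4=2·207+94=508,  q_4=2·11+5=27
a_5=18:  p_5=18·508+207=9351,  q_5=18·27+11=497
…
a_8=4:  p_8=4·47771+19210=210294,  q_8=4·2539+1021=11177
a_9=1:  p_9=1·210294+47771=258065,  q_9=1·11177+2539=13716
→ (258065, 13716).  Check: 258065²=66597544225, 354·13716²=66597544224, difference 1.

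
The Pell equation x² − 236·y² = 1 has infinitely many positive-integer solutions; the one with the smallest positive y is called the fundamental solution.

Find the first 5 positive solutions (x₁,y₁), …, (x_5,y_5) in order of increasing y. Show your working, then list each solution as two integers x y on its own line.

d=236: √d = [15; 2,1,3,5,1,6,1,5,3,1,2,30] (ℓ=12, even), read p_11/q_11
k=0  a_k=15  p_k/q_k = 15/1
…
k=3  a_k=3  p_k/q_k = 169/11
…
k=5  a_k=1  p_k/q_k = 1060/69
…
k=10  a_k=1  p_k/q_k = 203535/13249
k=11  a_k=2  p_k/q_k = 561799/36570
→ (561799, 36570).  Check: 561799²=315618116401, 236·36570²=315618116400, difference 1.
(561799+36570√236)^2 = 631236232801 + 41089978860√236
(561799+36570√236)^3 = 709255768702176199 + 46168618067101710√236
(561799+36570√236)^4 = 796918363201596536611201 + 51874966922918257173720√236
(561799+36570√236)^5 = 895415879055878209574570044999 + 58286609084610939305810342850√236

561799 36570
631236232801 41089978860
709255768702176199 46168618067101710
796918363201596536611201 51874966922918257173720
895415879055878209574570044999 58286609084610939305810342850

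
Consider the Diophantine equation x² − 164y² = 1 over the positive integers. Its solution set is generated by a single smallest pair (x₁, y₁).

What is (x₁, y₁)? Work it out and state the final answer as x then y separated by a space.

2049 160

d=164: √d = [12; 1,4,6,4,1,24] (ℓ=6, even), read p_5/q_5
k=0  a_k=12  p_k/q_k = 12/1
…
k=2  a_k=4  p_k/q_k = 64/5
k=3  a_k=6  p_k/q_k = 397/31
k=4  a_k=4  p_k/q_k = 1652/129
k=5  a_k=1  p_k/q_k = 2049/160
fundamental: x₁=2049, y₁=160  (since 4198401 − 164·25600 = 1)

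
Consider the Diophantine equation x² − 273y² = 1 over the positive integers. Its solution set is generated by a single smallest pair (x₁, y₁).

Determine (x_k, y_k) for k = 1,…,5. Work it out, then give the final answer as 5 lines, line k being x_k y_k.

727 44
1057057 63976
1536960151 93021060
2234739002497 135252557264
3249308972670487 196657125240796

[16; 1,1,10,1,1,32] for √273; ℓ=6 ⇒ convergent index 5
step 0: (16, 1)  from 16·(1,0) + (0,1)
step 1: (17, 1)  from 1·(16,1) + (1,0)
step 2: (33, 2)  from 1·(17,1) + (16,1)
step 3: (347, 21)  from 10·(33,2) + (17,1)
step 4: (380, 23)  from 1·(347,21) + (33,2)
step 5: (727, 44)  from 1·(380,23) + (347,21)
fundamental: x₁=727, y₁=44  (since 528529 − 273·1936 = 1)
n=2: (727,44)∘(727,44) = (727·727+273·44·44, 727·44+44·727) = (1057057,63976)
n=3: (1057057,63976)∘(727,44) = (727·1057057+273·44·63976, 727·63976+44·1057057) = (1536960151,93021060)
n=4: (1536960151,93021060)∘(727,44) = (727·1536960151+273·44·93021060, 727·93021060+44·1536960151) = (2234739002497,135252557264)
n=5: (2234739002497,135252557264)∘(727,44) = (727·2234739002497+273·44·135252557264, 727·135252557264+44·2234739002497) = (3249308972670487,196657125240796)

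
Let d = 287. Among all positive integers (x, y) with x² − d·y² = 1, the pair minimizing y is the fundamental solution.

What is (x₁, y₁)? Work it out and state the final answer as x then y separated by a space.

288 17

[16; 1,15,1,32] for √287; ℓ=4 ⇒ convergent index 3
step 0: (16, 1)  from 16·(1,0) + (0,1)
step 1: (17, 1)  from 1·(16,1) + (1,0)
step 2: (271, 16)  from 15·(17,1) + (16,1)
step 3: (288, 17)  from 1·(271,16) + (17,1)
(x₁, y₁) = (288, 17);  288² − 287·17² = 1 ✓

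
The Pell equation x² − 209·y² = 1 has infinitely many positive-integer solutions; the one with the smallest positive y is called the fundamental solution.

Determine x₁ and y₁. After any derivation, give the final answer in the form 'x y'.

[14; 2,5,3,2,3,5,2,28] for √209; ℓ=8 ⇒ convergent index 7
step 0: (14, 1)  from 14·(1,0) + (0,1)
step 1: (29, 2)  from 2·(14,1) + (1,0)
step 2: (159, 11)  from 5·(29,2) + (14,1)
step 3: (506, 35)  from 3·(159,11) + (29,2)
step 4: (1171, 81)  from 2·(506,35) + (159,11)
step 5: (4019, 278)  from 3·(1171,81) + (506,35)
step 6: (21266, 1471)  from 5·(4019,278) + (1171,81)
step 7: (46551, 3220)  from 2·(21266,1471) + (4019,278)
fundamental: x₁=46551, y₁=3220  (since 2166995601 − 209·10368400 = 1)

46551 3220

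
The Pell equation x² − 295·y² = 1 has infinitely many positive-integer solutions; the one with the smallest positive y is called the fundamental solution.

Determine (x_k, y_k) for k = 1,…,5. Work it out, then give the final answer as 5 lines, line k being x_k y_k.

2024999 117900
8201241900001 477494764200
33215013292518224999 1933852840020353700
134520737404664024967600001 7832100134376274949528400
544808717447381276777437550624999 31719989880021710940200100589500

√295 → a₀=17, period (5,1,2,3,2,6,2,3,2,1,5,34); ℓ=12 even so k=11
k=0  a_k=17  p_k/q_k = 17/1
…
k=3  a_k=2  p_k/q_k = 292/17
…
k=5  a_k=2  p_k/q_k = 2250/131
k=6  a_k=6  p_k/q_k = 14479/843
k=7  a_k=2  p_k/q_k = 31208/1817
k=8  a_k=3  p_k/q_k = 108103/6294
k=9  a_k=2  p_k/q_k = 247414/14405
k=10  a_k=1  p_k/q_k = 355517/20699
k=11  a_k=5  p_k/q_k = 2024999/117900
→ (2024999, 117900).  Check: 2024999²=4100620950001, 295·117900²=4100620950000, difference 1.
(2024999+117900√295)^2 = 8201241900001 + 477494764200√295
(2024999+117900√295)^3 = 33215013292518224999 + 1933852840020353700√295
(2024999+117900√295)^4 = 134520737404664024967600001 + 7832100134376274949528400√295
(2024999+117900√295)^5 = 544808717447381276777437550624999 + 31719989880021710940200100589500√295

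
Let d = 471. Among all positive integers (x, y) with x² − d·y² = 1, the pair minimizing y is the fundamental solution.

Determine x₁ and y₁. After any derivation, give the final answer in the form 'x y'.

d=471: √d = [21; 1,2,2,1,3,…,2,1,42] (ℓ=14, even), read p_13/q_13
a_0=21:  p_0=21·1+0=21,  q_0=21·0+1=1
…
a_3=2:  p_3=2·65+22=152,  q_3=2·3+1=7
…
a_7=14:  p_7=14·3429+803=48809,  q_7=14·158+37=2249
…
a_12=2:  p_12=2·2331742+843469=5506953,  q_12=2·107441+38865=253747
a_13=1:  p_13=1·5506953+2331742=7838695,  q_13=1·253747+107441=361188
(x₁, y₁) = (7838695, 361188);  7838695² − 471·361188² = 1 ✓

7838695 361188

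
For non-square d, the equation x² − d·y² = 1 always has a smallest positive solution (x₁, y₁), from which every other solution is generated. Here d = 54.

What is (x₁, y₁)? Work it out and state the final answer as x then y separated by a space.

[7; 2,1,6,1,2,14] for √54; ℓ=6 ⇒ convergent index 5
i=0: a=7 ⇒ p=7, q=1
i=1: a=2 ⇒ p=15, q=2
i=2: a=1 ⇒ p=22, q=3
i=3: a=6 ⇒ p=147, q=20
i=4: a=1 ⇒ p=169, q=23
i=5: a=2 ⇒ p=485, q=66
fundamental: x₁=485, y₁=66  (since 235225 − 54·4356 = 1)

485 66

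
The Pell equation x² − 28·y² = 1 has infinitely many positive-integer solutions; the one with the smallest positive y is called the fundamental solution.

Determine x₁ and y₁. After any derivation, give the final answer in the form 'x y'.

d=28: √d = [5; 3,2,3,10] (ℓ=4, even), read p_3/q_3
step 0: (5, 1)  from 5·(1,0) + (0,1)
…
step 2: (37, 7)  from 2·(16,3) + (5,1)
step 3: (127, 24)  from 3·(37,7) + (16,3)
(x₁, y₁) = (127, 24);  127² − 28·24² = 1 ✓

127 24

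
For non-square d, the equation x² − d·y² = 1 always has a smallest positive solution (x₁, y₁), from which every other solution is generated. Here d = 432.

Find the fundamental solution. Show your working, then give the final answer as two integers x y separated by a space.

1351 65

[20; 1,3,1,1,1,3,1,40] for √432; ℓ=8 ⇒ convergent index 7
k=0  a_k=20  p_k/q_k = 20/1
k=1  a_k=1  p_k/q_k = 21/1
k=2  a_k=3  p_k/q_k = 83/4
…
k=4  a_k=1  p_k/q_k = 187/9
…
k=6  a_k=3  p_k/q_k = 1060/51
k=7  a_k=1  p_k/q_k = 1351/65
(x₁, y₁) = (1351, 65);  1351² − 432·65² = 1 ✓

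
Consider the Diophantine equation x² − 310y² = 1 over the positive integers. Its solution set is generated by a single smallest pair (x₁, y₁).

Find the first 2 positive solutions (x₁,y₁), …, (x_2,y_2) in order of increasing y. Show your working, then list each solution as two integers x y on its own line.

[17; 1,1,1,1,5,…,1,1,34] for √310; ℓ=16 ⇒ convergent index 15
step 0: (17, 1)  from 17·(1,0) + (0,1)
…
step 2: (35, 2)  from 1·(18,1) + (17,1)
step 3: (53, 3)  from 1·(35,2) + (18,1)
…
step 5: (493, 28)  from 5·(88,5) + (53,3)
step 6: (1567, 89)  from 3·(493,28) + (88,5)
…
step 8: (5687, 323)  from 2·(2060,117) + (1567,89)
…
step 12: (181315, 10298)  from 1·(152387,8655) + (28928,1643)
…
step 14: (515017, 29251)  from 1·(333702,18953) + (181315,10298)
step 15: (848719, 48204)  from 1·(515017,29251) + (333702,18953)
→ (848719, 48204).  Check: 848719²=720323940961, 310·48204²=720323940960, difference 1.
k=2:  x_2 = 848719·848719+310·48204·48204 = 1440647881921,  y_2 = 848719·48204+48204·848719 = 81823301352

848719 48204
1440647881921 81823301352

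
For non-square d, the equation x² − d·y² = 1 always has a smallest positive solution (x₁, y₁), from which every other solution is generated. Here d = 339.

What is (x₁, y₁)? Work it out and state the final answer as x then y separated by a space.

d=339: √d = [18; 2,2,2,1,17,1,2,2,2,36] (ℓ=10, even), read p_9/q_9
i=0: a=18 ⇒ p=18, q=1
…
i=2: a=2 ⇒ p=92, q=5
…
i=4: a=1 ⇒ p=313, q=17
…
i=7: a=2 ⇒ p=17252, q=937
i=8: a=2 ⇒ p=40359, q=2192
i=9: a=2 ⇒ p=97970, q=5321
fundamental: x₁=97970, y₁=5321  (since 9598120900 − 339·28313041 = 1)

97970 5321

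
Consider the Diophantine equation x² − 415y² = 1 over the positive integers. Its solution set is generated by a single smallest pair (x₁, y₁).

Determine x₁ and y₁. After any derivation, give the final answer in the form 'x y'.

d=415: √d = [20; 2,1,2,4,6,…,1,2,40] (ℓ=16, even), read p_15/q_15
i=0: a=20 ⇒ p=20, q=1
i=1: a=2 ⇒ p=41, q=2
i=2: a=1 ⇒ p=61, q=3
i=3: a=2 ⇒ p=163, q=8
i=4: a=4 ⇒ p=713, q=35
…
i=7: a=1 ⇒ p=9595, q=471
i=8: a=3 ⇒ p=33939, q=1666
…
i=10: a=1 ⇒ p=77473, q=3803
i=11: a=6 ⇒ p=508372, q=24955
…
i=13: a=2 ⇒ p=4730294, q=232201
i=14: a=1 ⇒ p=6841255, q=335824
i=15: a=2 ⇒ p=18412804, q=903849
→ (18412804, 903849).  Check: 18412804²=339031351142416, 415·903849²=339031351142415, difference 1.

18412804 903849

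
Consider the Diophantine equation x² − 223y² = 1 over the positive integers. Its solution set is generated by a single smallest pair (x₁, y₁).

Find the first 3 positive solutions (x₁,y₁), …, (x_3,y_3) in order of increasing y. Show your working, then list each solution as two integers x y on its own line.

√223 → a₀=14, period (1,13,1,28); ℓ=4 even so k=3
i=0: a=14 ⇒ p=14, q=1
i=1: a=1 ⇒ p=15, q=1
i=2: a=13 ⇒ p=209, q=14
i=3: a=1 ⇒ p=224, q=15
(x₁, y₁) = (224, 15);  224² − 223·15² = 1 ✓
n=2: (224,15)∘(224,15) = (224·224+223·15·15, 224·15+15·224) = (100351,6720)
n=3: (100351,6720)∘(224,15) = (224·100351+223·15·6720, 224·6720+15·100351) = (44957024,3010545)

224 15
100351 6720
44957024 3010545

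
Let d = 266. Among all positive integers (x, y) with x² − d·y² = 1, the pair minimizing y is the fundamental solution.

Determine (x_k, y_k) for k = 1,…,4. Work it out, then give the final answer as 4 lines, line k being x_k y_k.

685 42
938449 57540
1285674445 78829758
1761373051201 107996710920

d=266: √d = [16; 3,4,3,32] (ℓ=4, even), read p_3/q_3
a_0=16:  p_0=16·1+0=16,  q_0=16·0+1=1
a_1=3:  p_1=3·16+1=49,  q_1=3·1+0=3
a_2=4:  p_2=4·49+16=212,  q_2=4·3+1=13
a_3=3:  p_3=3·212+49=685,  q_3=3·13+3=42
(x₁, y₁) = (685, 42);  685² − 266·42² = 1 ✓
(685+42√266)^2 = 938449 + 57540√266
(685+42√266)^3 = 1285674445 + 78829758√266
(685+42√266)^4 = 1761373051201 + 107996710920√266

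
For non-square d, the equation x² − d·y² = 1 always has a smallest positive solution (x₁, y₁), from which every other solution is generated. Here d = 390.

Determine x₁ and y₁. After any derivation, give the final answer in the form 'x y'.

d=390: √d = [19; 1,2,1,38] (ℓ=4, even), read p_3/q_3
step 0: (19, 1)  from 19·(1,0) + (0,1)
step 1: (20, 1)  from 1·(19,1) + (1,0)
step 2: (59, 3)  from 2·(20,1) + (19,1)
step 3: (79, 4)  from 1·(59,3) + (20,1)
(x₁, y₁) = (79, 4);  79² − 390·4² = 1 ✓

79 4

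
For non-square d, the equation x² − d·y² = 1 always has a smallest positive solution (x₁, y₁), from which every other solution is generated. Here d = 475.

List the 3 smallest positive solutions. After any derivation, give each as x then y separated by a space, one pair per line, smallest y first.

57799 2652
6681448801 306565896
772362118440199 35438404443156

√475 = [21; 1,3,1,6,2,6,1,3,1,42, …], period ℓ=10 (even) → k=9
step 0: (21, 1)  from 21·(1,0) + (0,1)
step 1: (22, 1)  from 1·(21,1) + (1,0)
step 2: (87, 4)  from 3·(22,1) + (21,1)
…
step 4: (741, 34)  from 6·(109,5) + (87,4)
step 5: (1591, 73)  from 2·(741,34) + (109,5)
step 6: (10287, 472)  from 6·(1591,73) + (741,34)
…
step 8: (45921, 2107)  from 3·(11878,545) + (10287,472)
step 9: (57799, 2652)  from 1·(45921,2107) + (11878,545)
(x₁, y₁) = (57799, 2652);  57799² − 475·2652² = 1 ✓
(x_2, y_2) = (57799·57799 + 475·2652·2652, 57799·2652 + 2652·57799) = (6681448801, 306565896)
(x_3, y_3) = (57799·6681448801 + 475·2652·306565896, 57799·306565896 + 2652·6681448801) = (772362118440199, 35438404443156)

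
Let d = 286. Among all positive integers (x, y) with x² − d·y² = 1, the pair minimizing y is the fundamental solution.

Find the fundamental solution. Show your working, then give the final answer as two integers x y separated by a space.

561835 33222

√286 = [16; 1,10,3,3,2,3,3,10,1,32, …], period ℓ=10 (even) → k=9
i=0: a=16 ⇒ p=16, q=1
…
i=2: a=10 ⇒ p=186, q=11
i=3: a=3 ⇒ p=575, q=34
…
i=5: a=2 ⇒ p=4397, q=260
…
i=8: a=10 ⇒ p=512132, q=30283
i=9: a=1 ⇒ p=561835, q=33222
(x₁, y₁) = (561835, 33222);  561835² − 286·33222² = 1 ✓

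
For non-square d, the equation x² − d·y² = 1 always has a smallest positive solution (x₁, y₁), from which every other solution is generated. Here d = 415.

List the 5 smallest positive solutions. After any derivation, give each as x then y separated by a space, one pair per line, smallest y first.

18412804 903849
678062702284831 33284788965192
24970071273761872339444 1225732590794885332887
919538056459614718055705397121 45138347901436822389057205104
33862548008263614468078655355989935124 1662247105585933832332453329850170345

d=415: √d = [20; 2,1,2,4,6,…,1,2,40] (ℓ=16, even), read p_15/q_15
i=0: a=20 ⇒ p=20, q=1
i=1: a=2 ⇒ p=41, q=2
i=2: a=1 ⇒ p=61, q=3
i=3: a=2 ⇒ p=163, q=8
i=4: a=4 ⇒ p=713, q=35
…
i=7: a=1 ⇒ p=9595, q=471
i=8: a=3 ⇒ p=33939, q=1666
i=9: a=1 ⇒ p=43534, q=2137
…
i=14: a=1 ⇒ p=6841255, q=335824
i=15: a=2 ⇒ p=18412804, q=903849
fundamental: x₁=18412804, y₁=903849  (since 339031351142416 − 415·816943014801 = 1)
(x_2, y_2) = (18412804·18412804 + 415·903849·903849, 18412804·903849 + 903849·18412804) = (678062702284831, 33284788965192)
(x_3, y_3) = (18412804·678062702284831 + 415·903849·33284788965192, 18412804·33284788965192 + 903849·678062702284831) = (24970071273761872339444, 1225732590794885332887)
(x_4, y_4) = (18412804·24970071273761872339444 + 415·903849·1225732590794885332887, 18412804·1225732590794885332887 + 903849·24970071273761872339444) = (919538056459614718055705397121, 45138347901436822389057205104)
(x_5, y_5) = (18412804·919538056459614718055705397121 + 415·903849·45138347901436822389057205104, 18412804·45138347901436822389057205104 + 903849·919538056459614718055705397121) = (33862548008263614468078655355989935124, 1662247105585933832332453329850170345)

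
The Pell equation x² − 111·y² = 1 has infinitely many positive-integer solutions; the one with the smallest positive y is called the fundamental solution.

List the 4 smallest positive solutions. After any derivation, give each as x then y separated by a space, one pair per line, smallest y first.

295 28
174049 16520
102688615 9746772
60586108801 5750578960

[10; 1,1,6,1,1,20] for √111; ℓ=6 ⇒ convergent index 5
step 0: (10, 1)  from 10·(1,0) + (0,1)
step 1: (11, 1)  from 1·(10,1) + (1,0)
…
step 3: (137, 13)  from 6·(21,2) + (11,1)
step 4: (158, 15)  from 1·(137,13) + (21,2)
step 5: (295, 28)  from 1·(158,15) + (137,13)
fundamental: x₁=295, y₁=28  (since 87025 − 111·784 = 1)
(x_2, y_2) = (295·295 + 111·28·28, 295·28 + 28·295) = (174049, 16520)
(x_3, y_3) = (295·174049 + 111·28·16520, 295·16520 + 28·174049) = (102688615, 9746772)
(x_4, y_4) = (295·102688615 + 111·28·9746772, 295·9746772 + 28·102688615) = (60586108801, 5750578960)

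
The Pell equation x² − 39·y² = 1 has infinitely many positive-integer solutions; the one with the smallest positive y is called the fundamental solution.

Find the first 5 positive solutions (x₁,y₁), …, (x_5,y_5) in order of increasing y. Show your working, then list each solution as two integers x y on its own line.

25 4
1249 200
62425 9996
3120001 499600
155937625 24970004

d=39: √d = [6; 4,12] (ℓ=2, even), read p_1/q_1
i=0: a=6 ⇒ p=6, q=1
i=1: a=4 ⇒ p=25, q=4
(x₁, y₁) = (25, 4);  25² − 39·4² = 1 ✓
(25+4√39)^2 = 1249 + 200√39
(25+4√39)^3 = 62425 + 9996√39
(25+4√39)^4 = 3120001 + 499600√39
(25+4√39)^5 = 155937625 + 24970004√39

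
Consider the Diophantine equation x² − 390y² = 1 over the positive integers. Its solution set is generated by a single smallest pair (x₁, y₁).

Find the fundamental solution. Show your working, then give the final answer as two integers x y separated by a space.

d=390: √d = [19; 1,2,1,38] (ℓ=4, even), read p_3/q_3
k=0  a_k=19  p_k/q_k = 19/1
k=1  a_k=1  p_k/q_k = 20/1
k=2  a_k=2  p_k/q_k = 59/3
k=3  a_k=1  p_k/q_k = 79/4
fundamental: x₁=79, y₁=4  (since 6241 − 390·16 = 1)

79 4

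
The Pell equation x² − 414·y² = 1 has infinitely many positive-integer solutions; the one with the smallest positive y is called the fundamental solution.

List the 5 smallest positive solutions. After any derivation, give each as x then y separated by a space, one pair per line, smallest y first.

√414 = [20; 2,1,7,2,7,1,2,40, …], period ℓ=8 (even) → k=7
a_0=20:  p_0=20·1+0=20,  q_0=20·0+1=1
…
a_6=1:  p_6=1·7447+997=8444,  q_6=1·366+49=415
a_7=2:  p_7=2·8444+7447=24335,  q_7=2·415+366=1196
(x₁, y₁) = (24335, 1196);  24335² − 414·1196² = 1 ✓
(24335+1196√414)^2 = 1184384449 + 58209320√414
(24335+1196√414)^3 = 57643991108495 + 2833047603204√414
(24335+1196√414)^4 = 2805533046066067201 + 137884426789729360√414
(24335+1196√414)^5 = 136545293294391499564175 + 6710835049023080347996√414

24335 1196
1184384449 58209320
57643991108495 2833047603204
2805533046066067201 137884426789729360
136545293294391499564175 6710835049023080347996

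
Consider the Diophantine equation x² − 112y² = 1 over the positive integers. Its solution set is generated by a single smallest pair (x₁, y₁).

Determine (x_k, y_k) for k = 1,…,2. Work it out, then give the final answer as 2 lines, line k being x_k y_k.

[10; 1,1,2,1,1,20] for √112; ℓ=6 ⇒ convergent index 5
a_0=10:  p_0=10·1+0=10,  q_0=10·0+1=1
…
a_4=1:  p_4=1·53+21=74,  q_4=1·5+2=7
a_5=1:  p_5=1·74+53=127,  q_5=1·7+5=12
fundamental: x₁=127, y₁=12  (since 16129 − 112·144 = 1)
k=2:  x_2 = 127·127+112·12·12 = 32257,  y_2 = 127·12+12·127 = 3048

127 12
32257 3048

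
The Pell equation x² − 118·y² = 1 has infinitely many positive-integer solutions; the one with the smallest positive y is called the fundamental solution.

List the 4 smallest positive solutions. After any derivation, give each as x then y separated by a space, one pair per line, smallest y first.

306917 28254
188396089777 17343265836
115643925371868101 10645886241146970
70986173286526887819457 6534806934930865917144

[10; 1,6,3,2,10,2,3,6,1,20] for √118; ℓ=10 ⇒ convergent index 9
k=0  a_k=10  p_k/q_k = 10/1
…
k=3  a_k=3  p_k/q_k = 239/22
…
k=5  a_k=10  p_k/q_k = 5779/532
…
k=8  a_k=6  p_k/q_k = 264802/24377
k=9  a_k=1  p_k/q_k = 306917/28254
(x₁, y₁) = (306917, 28254);  306917² − 118·28254² = 1 ✓
n=2: (306917,28254)∘(306917,28254) = (306917·306917+118·28254·28254, 306917·28254+28254·306917) = (188396089777,17343265836)
n=3: (188396089777,17343265836)∘(306917,28254) = (306917·188396089777+118·28254·17343265836, 306917·17343265836+28254·188396089777) = (115643925371868101,10645886241146970)
n=4: (115643925371868101,10645886241146970)∘(306917,28254) = (306917·115643925371868101+118·28254·10645886241146970, 306917·10645886241146970+28254·115643925371868101) = (70986173286526887819457,6534806934930865917144)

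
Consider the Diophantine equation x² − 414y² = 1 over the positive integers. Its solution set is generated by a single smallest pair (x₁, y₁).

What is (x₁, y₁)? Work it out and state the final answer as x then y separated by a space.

24335 1196

[20; 2,1,7,2,7,1,2,40] for √414; ℓ=8 ⇒ convergent index 7
k=0  a_k=20  p_k/q_k = 20/1
…
k=4  a_k=2  p_k/q_k = 997/49
…
k=6  a_k=1  p_k/q_k = 8444/415
k=7  a_k=2  p_k/q_k = 24335/1196
fundamental: x₁=24335, y₁=1196  (since 592192225 − 414·1430416 = 1)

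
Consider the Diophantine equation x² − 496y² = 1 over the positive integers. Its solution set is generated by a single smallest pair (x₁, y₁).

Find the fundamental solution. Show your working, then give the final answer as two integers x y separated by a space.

[22; 3,1,2,4,1,…,1,3,44] for √496; ℓ=16 ⇒ convergent index 15
a_0=22:  p_0=22·1+0=22,  q_0=22·0+1=1
…
a_3=2:  p_3=2·89+67=245,  q_3=2·4+3=11
a_4=4:  p_4=4·245+89=1069,  q_4=4·11+4=48
a_5=1:  p_5=1·1069+245=1314,  q_5=1·48+11=59
…
a_7=2:  p_7=2·2383+1314=6080,  q_7=2·107+59=273
…
a_9=2:  p_9=2·14543+6080=35166,  q_9=2·653+273=1579
…
a_12=4:  p_12=4·84875+49709=389209,  q_12=4·3811+2232=17476
a_13=2:  p_13=2·389209+84875=863293,  q_13=2·17476+3811=38763
a_14=1:  p_14=1·863293+389209=1252502,  q_14=1·38763+17476=56239
a_15=3:  p_15=3·1252502+863293=4620799,  q_15=3·56239+38763=207480
fundamental: x₁=4620799, y₁=207480  (since 21351783398401 − 496·43047950400 = 1)

4620799 207480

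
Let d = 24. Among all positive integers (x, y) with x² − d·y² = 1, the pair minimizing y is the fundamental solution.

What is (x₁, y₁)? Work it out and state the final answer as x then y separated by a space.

5 1

d=24: √d = [4; 1,8] (ℓ=2, even), read p_1/q_1
i=0: a=4 ⇒ p=4, q=1
i=1: a=1 ⇒ p=5, q=1
(x₁, y₁) = (5, 1);  5² − 24·1² = 1 ✓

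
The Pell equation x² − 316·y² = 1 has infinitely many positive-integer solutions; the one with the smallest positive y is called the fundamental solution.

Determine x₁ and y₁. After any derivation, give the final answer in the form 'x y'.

12799 720

[17; 1,3,2,8,2,3,1,34] for √316; ℓ=8 ⇒ convergent index 7
k=0  a_k=17  p_k/q_k = 17/1
k=1  a_k=1  p_k/q_k = 18/1
k=2  a_k=3  p_k/q_k = 71/4
…
k=4  a_k=8  p_k/q_k = 1351/76
k=5  a_k=2  p_k/q_k = 2862/161
k=6  a_k=3  p_k/q_k = 9937/559
k=7  a_k=1  p_k/q_k = 12799/720
(x₁, y₁) = (12799, 720);  12799² − 316·720² = 1 ✓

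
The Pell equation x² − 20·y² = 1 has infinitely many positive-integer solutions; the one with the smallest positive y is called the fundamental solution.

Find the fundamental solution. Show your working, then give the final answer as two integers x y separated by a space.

9 2

[4; 2,8] for √20; ℓ=2 ⇒ convergent index 1
k=0  a_k=4  p_k/q_k = 4/1
k=1  a_k=2  p_k/q_k = 9/2
(x₁, y₁) = (9, 2);  9² − 20·2² = 1 ✓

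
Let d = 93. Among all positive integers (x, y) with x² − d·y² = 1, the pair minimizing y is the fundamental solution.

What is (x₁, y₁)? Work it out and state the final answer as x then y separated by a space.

√93 → a₀=9, period (1,1,1,4,6,4,1,1,1,18); ℓ=10 even so k=9
i=0: a=9 ⇒ p=9, q=1
…
i=2: a=1 ⇒ p=19, q=2
i=3: a=1 ⇒ p=29, q=3
i=4: a=4 ⇒ p=135, q=14
i=5: a=6 ⇒ p=839, q=87
…
i=7: a=1 ⇒ p=4330, q=449
i=8: a=1 ⇒ p=7821, q=811
i=9: a=1 ⇒ p=12151, q=1260
(x₁, y₁) = (12151, 1260);  12151² − 93·1260² = 1 ✓

12151 1260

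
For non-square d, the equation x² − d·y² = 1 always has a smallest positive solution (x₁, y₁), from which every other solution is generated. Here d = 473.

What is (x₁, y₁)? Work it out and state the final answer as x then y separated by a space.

87 4

√473 = [21; 1,2,1,42, …], period ℓ=4 (even) → k=3
i=0: a=21 ⇒ p=21, q=1
…
i=2: a=2 ⇒ p=65, q=3
i=3: a=1 ⇒ p=87, q=4
(x₁, y₁) = (87, 4);  87² − 473·4² = 1 ✓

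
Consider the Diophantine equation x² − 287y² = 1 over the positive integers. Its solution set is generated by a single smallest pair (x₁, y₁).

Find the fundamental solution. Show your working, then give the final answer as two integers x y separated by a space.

d=287: √d = [16; 1,15,1,32] (ℓ=4, even), read p_3/q_3
a_0=16:  p_0=16·1+0=16,  q_0=16·0+1=1
…
a_2=15:  p_2=15·17+16=271,  q_2=15·1+1=16
a_3=1:  p_3=1·271+17=288,  q_3=1·16+1=17
→ (288, 17).  Check: 288²=82944, 287·17²=82943, difference 1.

288 17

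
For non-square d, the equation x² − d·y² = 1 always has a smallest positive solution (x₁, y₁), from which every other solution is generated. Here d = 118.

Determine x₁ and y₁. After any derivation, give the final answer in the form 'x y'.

306917 28254

d=118: √d = [10; 1,6,3,2,10,2,3,6,1,20] (ℓ=10, even), read p_9/q_9
i=0: a=10 ⇒ p=10, q=1
…
i=2: a=6 ⇒ p=76, q=7
…
i=4: a=2 ⇒ p=554, q=51
i=5: a=10 ⇒ p=5779, q=532
…
i=8: a=6 ⇒ p=264802, q=24377
i=9: a=1 ⇒ p=306917, q=28254
fundamental: x₁=306917, y₁=28254  (since 94198044889 − 118·798288516 = 1)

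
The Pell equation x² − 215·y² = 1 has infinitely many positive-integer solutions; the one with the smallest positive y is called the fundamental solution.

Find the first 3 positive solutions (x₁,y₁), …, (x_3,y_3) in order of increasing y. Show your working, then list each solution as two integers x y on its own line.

44 3
3871 264
340604 23229

[14; 1,1,1,28] for √215; ℓ=4 ⇒ convergent index 3
step 0: (14, 1)  from 14·(1,0) + (0,1)
…
step 2: (29, 2)  from 1·(15,1) + (14,1)
step 3: (44, 3)  from 1·(29,2) + (15,1)
→ (44, 3).  Check: 44²=1936, 215·3²=1935, difference 1.
(x_2, y_2) = (44·44 + 215·3·3, 44·3 + 3·44) = (3871, 264)
(x_3, y_3) = (44·3871 + 215·3·264, 44·264 + 3·3871) = (340604, 23229)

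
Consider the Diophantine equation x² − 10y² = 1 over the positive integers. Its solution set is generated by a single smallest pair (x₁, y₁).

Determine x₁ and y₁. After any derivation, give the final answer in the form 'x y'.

√10 = [3; 6, …], period ℓ=1 (odd) → k=1
k=0  a_k=3  p_k/q_k = 3/1
k=1  a_k=6  p_k/q_k = 19/6
fundamental: x₁=19, y₁=6  (since 361 − 10·36 = 1)

19 6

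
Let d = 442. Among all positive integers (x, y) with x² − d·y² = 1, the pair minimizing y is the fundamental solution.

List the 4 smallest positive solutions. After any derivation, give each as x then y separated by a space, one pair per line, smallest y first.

883 42
1559377 74172
2753858899 130987710
4863313256257 231324221688

√442 → a₀=21, period (42); ℓ=1 odd so k=1
step 0: (21, 1)  from 21·(1,0) + (0,1)
step 1: (883, 42)  from 42·(21,1) + (1,0)
→ (883, 42).  Check: 883²=779689, 442·42²=779688, difference 1.
(x_2, y_2) = (883·883 + 442·42·42, 883·42 + 42·883) = (1559377, 74172)
(x_3, y_3) = (883·1559377 + 442·42·74172, 883·74172 + 42·1559377) = (2753858899, 130987710)
(x_4, y_4) = (883·2753858899 + 442·42·130987710, 883·130987710 + 42·2753858899) = (4863313256257, 231324221688)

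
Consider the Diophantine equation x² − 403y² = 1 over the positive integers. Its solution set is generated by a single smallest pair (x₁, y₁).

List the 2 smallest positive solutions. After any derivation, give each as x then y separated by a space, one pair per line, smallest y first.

669878 33369
897473069767 44706317964

√403 → a₀=20, period (13,2,1,3,1,3,1,2,13,40); ℓ=10 even so k=9
i=0: a=20 ⇒ p=20, q=1
i=1: a=13 ⇒ p=261, q=13
…
i=3: a=1 ⇒ p=803, q=40
i=4: a=3 ⇒ p=2951, q=147
i=5: a=1 ⇒ p=3754, q=187
i=6: a=3 ⇒ p=14213, q=708
i=7: a=1 ⇒ p=17967, q=895
i=8: a=2 ⇒ p=50147, q=2498
i=9: a=13 ⇒ p=669878, q=33369
(x₁, y₁) = (669878, 33369);  669878² − 403·33369² = 1 ✓
(x_2, y_2) = (669878·669878 + 403·33369·33369, 669878·33369 + 33369·669878) = (897473069767, 44706317964)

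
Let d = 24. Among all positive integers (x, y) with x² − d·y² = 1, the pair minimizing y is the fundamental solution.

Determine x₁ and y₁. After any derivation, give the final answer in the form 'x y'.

[4; 1,8] for √24; ℓ=2 ⇒ convergent index 1
step 0: (4, 1)  from 4·(1,0) + (0,1)
step 1: (5, 1)  from 1·(4,1) + (1,0)
(x₁, y₁) = (5, 1);  5² − 24·1² = 1 ✓

5 1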